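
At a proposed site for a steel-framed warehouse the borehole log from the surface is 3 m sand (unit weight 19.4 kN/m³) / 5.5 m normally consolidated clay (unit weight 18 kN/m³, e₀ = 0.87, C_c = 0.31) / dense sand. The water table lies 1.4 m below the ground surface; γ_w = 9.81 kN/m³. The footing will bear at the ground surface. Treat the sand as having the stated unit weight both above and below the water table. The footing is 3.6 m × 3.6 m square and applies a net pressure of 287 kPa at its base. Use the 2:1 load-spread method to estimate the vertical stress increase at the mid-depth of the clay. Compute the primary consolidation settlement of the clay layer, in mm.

Mid-depth of clay below the ground surface: z = 3 + 5.5/2 = 5.75 m.
Total vertical stress at mid-clay: σ_v = 19.4×3 + 18×2.75 = 107.7 kPa.
Pore pressure: u = 9.81×(5.75 − 1.4) = 42.673 kPa.
Initial effective stress: σ'_0 = σ_v − u = 107.7 − 42.673 = 65.027 kPa.
Stress increase at mid-clay by the 2:1 spreading method:
Δσ = qBL/((B+z)(L+z)) = 287×3.6×3.6/((3.6+5.75)(3.6+5.75)) = 42.546 kPa
Final effective stress: σ'_f = σ'_0 + Δσ = 65.027 + 42.546 = 107.57 kPa.
Normally consolidated clay, so the full stress increment lies on the virgin compression line:
S_c = C_c·H/(1+e₀)·log₁₀(σ'_f/σ'_0) = 0.31×5.5/(1+0.87)×log₁₀(107.57/65.027)
    = 0.91176 × 0.2186 = 0.1993 m

S_c ≈ 199 mm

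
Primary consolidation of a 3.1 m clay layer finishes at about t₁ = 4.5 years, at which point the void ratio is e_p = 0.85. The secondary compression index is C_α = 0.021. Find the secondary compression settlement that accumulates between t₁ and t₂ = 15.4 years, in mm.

Secondary compression: S_s = C_α·H/(1+e_p)·log₁₀(t₂/t₁)
S_s = 0.021×3.1/(1+0.85)×log₁₀(15.4/4.5)
    = 0.03519 × 0.5343 = 0.0188 m

S_s ≈ 18.8 mm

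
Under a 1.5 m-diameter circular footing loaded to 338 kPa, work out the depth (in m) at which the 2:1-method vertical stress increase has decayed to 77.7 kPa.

2:1 spreading — at depth z the loaded area has grown by z in each plan dimension:
qD²/(D+z)² = Δσ_z ⇒ z = D(√(q/Δσ_z) − 1) = 1.5×(√(338/77.7) − 1) = 1.629 m

z ≈ 1.63 m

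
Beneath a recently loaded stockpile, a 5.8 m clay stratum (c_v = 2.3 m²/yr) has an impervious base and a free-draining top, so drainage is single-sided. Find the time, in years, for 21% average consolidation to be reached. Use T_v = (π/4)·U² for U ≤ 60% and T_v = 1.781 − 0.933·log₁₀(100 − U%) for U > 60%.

t ≈ 0.507 years

Drainage path length: H_d = H = 5.8 m (single drainage).
U ≤ 60%: T_v = (π/4)·U² = (π/4)×0.21² = 0.034636.
t = T_v·H_d²/c_v = 0.034636×5.8²/2.3 = 0.5066 years.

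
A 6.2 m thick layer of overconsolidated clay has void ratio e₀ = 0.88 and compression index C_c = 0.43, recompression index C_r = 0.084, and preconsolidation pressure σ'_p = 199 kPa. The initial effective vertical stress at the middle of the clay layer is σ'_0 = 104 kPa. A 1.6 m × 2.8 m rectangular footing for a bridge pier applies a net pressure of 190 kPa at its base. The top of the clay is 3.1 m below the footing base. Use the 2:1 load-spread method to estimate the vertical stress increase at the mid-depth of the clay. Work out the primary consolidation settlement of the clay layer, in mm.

Mid-depth of clay below the footing base: z = 3.1 + 6.2/2 = 6.2 m.
Stress increase at mid-clay by the 2:1 spreading method:
Δσ = qBL/((B+z)(L+z)) = 190×1.6×2.8/((1.6+6.2)(2.8+6.2)) = 12.125 kPa
Final effective stress: σ'_f = 104 + 12.125 = 116.12 kPa.
σ'_f = 116.12 ≤ σ'_p = 199 kPa, so the clay remains overconsolidated and only the recompression index applies:
S_c = C_r·H/(1+e₀)·log₁₀(σ'_f/σ'_0) = 0.084×6.2/1.88×log₁₀(116.12/104)
    = 0.27702 × 0.047874 = 0.01326 m

S_c ≈ 13.3 mm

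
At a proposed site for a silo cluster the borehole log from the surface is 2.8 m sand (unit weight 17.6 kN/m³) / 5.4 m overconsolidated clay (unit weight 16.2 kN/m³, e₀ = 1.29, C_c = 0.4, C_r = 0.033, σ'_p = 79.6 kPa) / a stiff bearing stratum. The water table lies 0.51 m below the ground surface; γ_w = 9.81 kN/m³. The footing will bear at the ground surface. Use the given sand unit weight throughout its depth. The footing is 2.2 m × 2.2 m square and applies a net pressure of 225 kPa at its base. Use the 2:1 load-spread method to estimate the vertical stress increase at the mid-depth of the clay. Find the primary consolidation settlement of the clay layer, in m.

Mid-depth of clay below the ground surface: z = 2.8 + 5.4/2 = 5.5 m.
Total vertical stress at mid-clay: σ_v = 17.6×2.8 + 16.2×2.7 = 93.02 kPa.
Pore pressure: u = 9.81×(5.5 − 0.51) = 48.952 kPa.
Initial effective stress: σ'_0 = σ_v − u = 93.02 − 48.952 = 44.068 kPa.
Stress increase at mid-clay by the 2:1 spreading method:
Δσ = qBL/((B+z)(L+z)) = 225×2.2×2.2/((2.2+5.5)(2.2+5.5)) = 18.367 kPa
Final effective stress: σ'_f = 44.068 + 18.367 = 62.435 kPa.
σ'_f = 62.435 ≤ σ'_p = 79.6 kPa, so the clay remains overconsolidated and only the recompression index applies:
S_c = C_r·H/(1+e₀)·log₁₀(σ'_f/σ'_0) = 0.033×5.4/2.29×log₁₀(62.435/44.068)
    = 0.077817 × 0.1513 = 0.01177 m

S_c ≈ 0.0118 m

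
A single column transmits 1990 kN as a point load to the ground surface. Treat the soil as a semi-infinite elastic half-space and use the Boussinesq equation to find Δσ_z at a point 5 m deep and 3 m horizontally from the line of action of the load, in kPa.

Δσ_z ≈ 17.6 kPa

Boussinesq vertical stress below a point load on an elastic half-space:
Δσ_z = 3P/(2πz²) · [1 + (r/z)²]^(−5/2)
r/z = 3/5 = 0.6; [1+(r/z)²]^(−5/2) = 0.46361.
Δσ_z = 3×1990/(2π×5²) × 0.46361 = 38.006 × 0.46361 = 17.62 kPa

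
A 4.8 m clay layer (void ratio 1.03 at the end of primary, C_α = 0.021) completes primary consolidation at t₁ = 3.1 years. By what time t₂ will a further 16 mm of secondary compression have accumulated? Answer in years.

S_s = C_α·H/(1+e_p)·log₁₀(t₂/t₁) ⇒ log₁₀(t₂/t₁) = S_s·(1+e_p)/(C_α·H).
log₁₀(t₂/t₁) = 0.016 × (1+1.03) / (0.021×4.8) = 0.3222
t₂ = t₁ × 10^0.3222 = 3.1 × 2.1 = 6.51 years

t₂ ≈ 6.51 years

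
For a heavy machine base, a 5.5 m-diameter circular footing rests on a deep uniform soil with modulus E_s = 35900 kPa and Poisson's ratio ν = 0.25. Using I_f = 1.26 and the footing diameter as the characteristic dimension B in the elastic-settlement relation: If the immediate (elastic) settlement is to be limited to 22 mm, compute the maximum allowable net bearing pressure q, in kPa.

S_e = q·B·(1−ν²)/E_s · I_f  ⇒  q = S_e·E_s / (B·(1−ν²)·I_f).
q = 0.022 × 35900 / (5.5 × 0.9375 × 1.26) = 121.6 kPa

q ≈ 122 kPa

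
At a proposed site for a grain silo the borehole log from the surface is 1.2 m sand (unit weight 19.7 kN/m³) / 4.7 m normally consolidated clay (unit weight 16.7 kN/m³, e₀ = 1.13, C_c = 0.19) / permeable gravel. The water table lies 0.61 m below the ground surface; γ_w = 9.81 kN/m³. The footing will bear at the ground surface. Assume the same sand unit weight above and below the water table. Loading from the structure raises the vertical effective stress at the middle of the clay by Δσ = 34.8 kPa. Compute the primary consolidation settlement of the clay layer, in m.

Mid-depth of clay below the ground surface: z = 1.2 + 4.7/2 = 3.55 m.
Total vertical stress at mid-clay: σ_v = 19.7×1.2 + 16.7×2.35 = 62.885 kPa.
Pore pressure: u = 9.81×(3.55 − 0.61) = 28.841 kPa.
Initial effective stress: σ'_0 = σ_v − u = 62.885 − 28.841 = 34.044 kPa.
Final effective stress: σ'_f = σ'_0 + Δσ = 34.044 + 34.8 = 68.844 kPa.
Normally consolidated clay, so the full stress increment lies on the virgin compression line:
S_c = C_c·H/(1+e₀)·log₁₀(σ'_f/σ'_0) = 0.19×4.7/(1+1.13)×log₁₀(68.844/34.044)
    = 0.41925 × 0.30583 = 0.1282 m

S_c ≈ 0.128 m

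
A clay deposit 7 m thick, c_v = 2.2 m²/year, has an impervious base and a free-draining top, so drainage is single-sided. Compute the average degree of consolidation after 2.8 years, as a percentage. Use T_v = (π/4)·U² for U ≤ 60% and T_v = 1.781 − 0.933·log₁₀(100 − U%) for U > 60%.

U ≈ 40 %

Drainage path length: H_d = H = 7 m (single drainage).
T_v = c_v·t/H_d² = 2.2×2.8/7² = 0.12571.
T_v = 0.12571 corresponds to the U ≤ 60% branch:
U = √(4T_v/π) = 0.4001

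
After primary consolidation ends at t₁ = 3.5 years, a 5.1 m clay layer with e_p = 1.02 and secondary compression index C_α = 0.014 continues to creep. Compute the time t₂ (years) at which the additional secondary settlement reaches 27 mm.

t₂ ≈ 20.3 years

S_s = C_α·H/(1+e_p)·log₁₀(t₂/t₁) ⇒ log₁₀(t₂/t₁) = S_s·(1+e_p)/(C_α·H).
log₁₀(t₂/t₁) = 0.027 × (1+1.02) / (0.014×5.1) = 0.7639
t₂ = t₁ × 10^0.7639 = 3.5 × 5.806 = 20.32 years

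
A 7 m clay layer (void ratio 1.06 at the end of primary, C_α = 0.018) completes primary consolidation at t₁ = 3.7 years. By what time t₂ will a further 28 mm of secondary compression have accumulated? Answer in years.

t₂ ≈ 10.6 years

S_s = C_α·H/(1+e_p)·log₁₀(t₂/t₁) ⇒ log₁₀(t₂/t₁) = S_s·(1+e_p)/(C_α·H).
log₁₀(t₂/t₁) = 0.028 × (1+1.06) / (0.018×7) = 0.4578
t₂ = t₁ × 10^0.4578 = 3.7 × 2.869 = 10.62 years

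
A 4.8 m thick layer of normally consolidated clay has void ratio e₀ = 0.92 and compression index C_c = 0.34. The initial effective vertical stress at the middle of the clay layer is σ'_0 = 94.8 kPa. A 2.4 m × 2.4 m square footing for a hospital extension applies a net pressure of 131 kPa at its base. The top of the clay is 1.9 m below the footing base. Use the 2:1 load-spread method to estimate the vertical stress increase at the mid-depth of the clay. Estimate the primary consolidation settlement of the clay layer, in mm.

Mid-depth of clay below the footing base: z = 1.9 + 4.8/2 = 4.3 m.
Stress increase at mid-clay by the 2:1 spreading method:
Δσ = qBL/((B+z)(L+z)) = 131×2.4×2.4/((2.4+4.3)(2.4+4.3)) = 16.809 kPa
Final effective stress: σ'_f = σ'_0 + Δσ = 94.8 + 16.809 = 111.61 kPa.
Normally consolidated clay, so the full stress increment lies on the virgin compression line:
S_c = C_c·H/(1+e₀)·log₁₀(σ'_f/σ'_0) = 0.34×4.8/(1+0.92)×log₁₀(111.61/94.8)
    = 0.85 × 0.070895 = 0.06026 m

S_c ≈ 60.3 mm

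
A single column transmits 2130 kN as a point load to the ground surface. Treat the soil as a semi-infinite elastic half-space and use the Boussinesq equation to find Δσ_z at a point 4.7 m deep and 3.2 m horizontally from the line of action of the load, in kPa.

Δσ_z ≈ 17.8 kPa

Boussinesq vertical stress below a point load on an elastic half-space:
Δσ_z = 3P/(2πz²) · [1 + (r/z)²]^(−5/2)
r/z = 3.2/4.7 = 0.68085; [1+(r/z)²]^(−5/2) = 0.3859.
Δσ_z = 3×2130/(2π×4.7²) × 0.3859 = 46.039 × 0.3859 = 17.77 kPa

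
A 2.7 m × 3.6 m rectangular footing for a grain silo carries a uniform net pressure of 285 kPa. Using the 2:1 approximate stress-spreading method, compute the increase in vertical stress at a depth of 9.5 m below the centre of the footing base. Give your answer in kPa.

Δσ_z ≈ 17.3 kPa

By the 2:1 method the load spreads at 1 horizontal : 2 vertical, so at depth z the loaded area has grown by z in each plan dimension:
Δσ = qBL/((B+z)(L+z)) = 285×2.7×3.6/((2.7+9.5)(3.6+9.5)) = 17.333 kPa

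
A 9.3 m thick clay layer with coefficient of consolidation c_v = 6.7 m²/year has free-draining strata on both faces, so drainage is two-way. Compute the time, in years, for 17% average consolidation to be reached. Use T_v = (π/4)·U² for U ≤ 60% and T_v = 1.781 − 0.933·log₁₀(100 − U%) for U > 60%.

t ≈ 0.0733 years

Drainage path length: H_d = H/2 = 4.65 m (double drainage).
U ≤ 60%: T_v = (π/4)·U² = (π/4)×0.17² = 0.022698.
t = T_v·H_d²/c_v = 0.022698×4.65²/6.7 = 0.07325 years.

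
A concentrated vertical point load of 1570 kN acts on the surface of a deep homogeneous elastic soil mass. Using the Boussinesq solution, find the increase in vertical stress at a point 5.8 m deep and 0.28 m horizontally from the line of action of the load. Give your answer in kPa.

Boussinesq vertical stress below a point load on an elastic half-space:
Δσ_z = 3P/(2πz²) · [1 + (r/z)²]^(−5/2)
r/z = 0.28/5.8 = 0.048276; [1+(r/z)²]^(−5/2) = 0.9942.
Δσ_z = 3×1570/(2π×5.8²) × 0.9942 = 22.284 × 0.9942 = 22.15 kPa

Δσ_z ≈ 22.2 kPa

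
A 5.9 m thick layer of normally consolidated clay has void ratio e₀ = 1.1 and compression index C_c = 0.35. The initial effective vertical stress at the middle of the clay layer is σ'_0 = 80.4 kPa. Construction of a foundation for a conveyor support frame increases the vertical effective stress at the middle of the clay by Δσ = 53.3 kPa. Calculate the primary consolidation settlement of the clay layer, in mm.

S_c ≈ 217 mm

Final effective stress: σ'_f = σ'_0 + Δσ = 80.4 + 53.3 = 133.7 kPa.
Normally consolidated clay, so the full stress increment lies on the virgin compression line:
S_c = C_c·H/(1+e₀)·log₁₀(σ'_f/σ'_0) = 0.35×5.9/(1+1.1)×log₁₀(133.7/80.4)
    = 0.98333 × 0.22088 = 0.2172 m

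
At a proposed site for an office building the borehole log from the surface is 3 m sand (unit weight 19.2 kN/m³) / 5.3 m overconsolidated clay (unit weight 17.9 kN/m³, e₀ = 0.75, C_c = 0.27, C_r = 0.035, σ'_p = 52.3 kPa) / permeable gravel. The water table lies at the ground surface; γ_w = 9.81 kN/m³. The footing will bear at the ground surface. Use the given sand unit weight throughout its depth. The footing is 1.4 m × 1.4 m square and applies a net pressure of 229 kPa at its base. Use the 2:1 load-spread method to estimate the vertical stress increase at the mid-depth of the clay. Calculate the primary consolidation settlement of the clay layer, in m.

Mid-depth of clay below the ground surface: z = 3 + 5.3/2 = 5.65 m.
Total vertical stress at mid-clay: σ_v = 19.2×3 + 17.9×2.65 = 105.03 kPa.
Pore pressure: u = 9.81×(5.65 − 0) = 55.427 kPa.
Initial effective stress: σ'_0 = σ_v − u = 105.03 − 55.427 = 49.603 kPa.
Stress increase at mid-clay by the 2:1 spreading method:
Δσ = qBL/((B+z)(L+z)) = 229×1.4×1.4/((1.4+5.65)(1.4+5.65)) = 9.0305 kPa
Final effective stress: σ'_f = 49.603 + 9.0305 = 58.633 kPa.
σ'_f = 58.633 > σ'_p = 52.3 kPa, so the stress path crosses the preconsolidation pressure — recompression up to σ'_p, then virgin compression beyond:
S_c = H/(1+e₀)·[C_r·log₁₀(σ'_p/σ'_0) + C_c·log₁₀(σ'_f/σ'_p)]
    = 5.3/1.75 × [0.035×log₁₀(52.3/49.603) + 0.27×log₁₀(58.633/52.3)]
    = 3.0286 × [0.00080478 + 0.013403] = 0.04303 m

S_c ≈ 0.043 m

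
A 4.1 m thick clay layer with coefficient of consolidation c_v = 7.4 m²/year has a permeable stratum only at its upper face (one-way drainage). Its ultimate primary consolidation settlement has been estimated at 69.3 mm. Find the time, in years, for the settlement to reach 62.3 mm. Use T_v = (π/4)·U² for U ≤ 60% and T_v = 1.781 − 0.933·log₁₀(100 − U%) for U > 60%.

t ≈ 1.92 years

Drainage path length: H_d = H = 4.1 m (single drainage).
U = S(t)/S_ult = 62.3/69.3 = 0.899.
U > 60%: T_v = 1.781 − 0.933·log₁₀(100 − 89.899) = 0.84393.
t = T_v·H_d²/c_v = 0.84393×4.1²/7.4 = 1.917 years.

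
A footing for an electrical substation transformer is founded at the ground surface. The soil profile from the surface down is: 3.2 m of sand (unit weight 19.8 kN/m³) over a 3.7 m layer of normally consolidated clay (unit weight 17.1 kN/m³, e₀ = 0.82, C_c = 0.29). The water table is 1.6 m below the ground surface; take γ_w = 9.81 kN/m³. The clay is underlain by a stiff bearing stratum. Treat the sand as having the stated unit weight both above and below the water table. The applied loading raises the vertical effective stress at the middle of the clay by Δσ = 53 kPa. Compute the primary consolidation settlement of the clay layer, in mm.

S_c ≈ 160 mm

Mid-depth of clay below the ground surface: z = 3.2 + 3.7/2 = 5.05 m.
Total vertical stress at mid-clay: σ_v = 19.8×3.2 + 17.1×1.85 = 94.995 kPa.
Pore pressure: u = 9.81×(5.05 − 1.6) = 33.845 kPa.
Initial effective stress: σ'_0 = σ_v − u = 94.995 − 33.845 = 61.15 kPa.
Final effective stress: σ'_f = σ'_0 + Δσ = 61.15 + 53 = 114.15 kPa.
Normally consolidated clay, so the full stress increment lies on the virgin compression line:
S_c = C_c·H/(1+e₀)·log₁₀(σ'_f/σ'_0) = 0.29×3.7/(1+0.82)×log₁₀(114.15/61.15)
    = 0.58956 × 0.27108 = 0.1598 m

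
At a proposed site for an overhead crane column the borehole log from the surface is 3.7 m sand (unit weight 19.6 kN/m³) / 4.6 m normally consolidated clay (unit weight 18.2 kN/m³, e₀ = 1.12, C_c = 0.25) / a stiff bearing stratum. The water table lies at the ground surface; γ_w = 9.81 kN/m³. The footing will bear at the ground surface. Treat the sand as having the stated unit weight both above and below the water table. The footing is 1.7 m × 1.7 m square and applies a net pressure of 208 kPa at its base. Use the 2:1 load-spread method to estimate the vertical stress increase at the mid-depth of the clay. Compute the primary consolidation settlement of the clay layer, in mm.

S_c ≈ 39.5 mm

Mid-depth of clay below the ground surface: z = 3.7 + 4.6/2 = 6 m.
Total vertical stress at mid-clay: σ_v = 19.6×3.7 + 18.2×2.3 = 114.38 kPa.
Pore pressure: u = 9.81×(6 − 0) = 58.86 kPa.
Initial effective stress: σ'_0 = σ_v − u = 114.38 − 58.86 = 55.52 kPa.
Stress increase at mid-clay by the 2:1 spreading method:
Δσ = qBL/((B+z)(L+z)) = 208×1.7×1.7/((1.7+6)(1.7+6)) = 10.139 kPa
Final effective stress: σ'_f = σ'_0 + Δσ = 55.52 + 10.139 = 65.659 kPa.
Normally consolidated clay, so the full stress increment lies on the virgin compression line:
S_c = C_c·H/(1+e₀)·log₁₀(σ'_f/σ'_0) = 0.25×4.6/(1+1.12)×log₁₀(65.659/55.52)
    = 0.54245 × 0.072845 = 0.03951 m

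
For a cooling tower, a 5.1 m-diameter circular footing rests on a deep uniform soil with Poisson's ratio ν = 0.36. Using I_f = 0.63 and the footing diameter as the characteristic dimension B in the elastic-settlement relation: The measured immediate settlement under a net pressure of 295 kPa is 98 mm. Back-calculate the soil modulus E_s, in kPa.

S_e = q·B·(1−ν²)/E_s · I_f  ⇒  E_s = q·B·(1−ν²)·I_f / S_e.
E_s = 295 × 5.1 × 0.8704 × 0.63 / 0.098 = 8418 kPa

E_s ≈ 8420 kPa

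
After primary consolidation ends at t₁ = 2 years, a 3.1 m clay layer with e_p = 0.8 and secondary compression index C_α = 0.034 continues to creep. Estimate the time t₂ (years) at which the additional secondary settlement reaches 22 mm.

S_s = C_α·H/(1+e_p)·log₁₀(t₂/t₁) ⇒ log₁₀(t₂/t₁) = S_s·(1+e_p)/(C_α·H).
log₁₀(t₂/t₁) = 0.022 × (1+0.8) / (0.034×3.1) = 0.3757
t₂ = t₁ × 10^0.3757 = 2 × 2.375 = 4.751 years

t₂ ≈ 4.75 years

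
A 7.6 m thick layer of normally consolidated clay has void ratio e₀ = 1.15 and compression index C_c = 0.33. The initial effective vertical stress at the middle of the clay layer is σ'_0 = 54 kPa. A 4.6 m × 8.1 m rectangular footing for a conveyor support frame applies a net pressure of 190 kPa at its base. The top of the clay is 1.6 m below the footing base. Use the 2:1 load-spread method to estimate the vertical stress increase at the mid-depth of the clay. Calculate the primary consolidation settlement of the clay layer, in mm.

S_c ≈ 344 mm

Mid-depth of clay below the footing base: z = 1.6 + 7.6/2 = 5.4 m.
Stress increase at mid-clay by the 2:1 spreading method:
Δσ = qBL/((B+z)(L+z)) = 190×4.6×8.1/((4.6+5.4)(8.1+5.4)) = 52.44 kPa
Final effective stress: σ'_f = σ'_0 + Δσ = 54 + 52.44 = 106.44 kPa.
Normally consolidated clay, so the full stress increment lies on the virgin compression line:
S_c = C_c·H/(1+e₀)·log₁₀(σ'_f/σ'_0) = 0.33×7.6/(1+1.15)×log₁₀(106.44/54)
    = 1.1665 × 0.29471 = 0.3438 m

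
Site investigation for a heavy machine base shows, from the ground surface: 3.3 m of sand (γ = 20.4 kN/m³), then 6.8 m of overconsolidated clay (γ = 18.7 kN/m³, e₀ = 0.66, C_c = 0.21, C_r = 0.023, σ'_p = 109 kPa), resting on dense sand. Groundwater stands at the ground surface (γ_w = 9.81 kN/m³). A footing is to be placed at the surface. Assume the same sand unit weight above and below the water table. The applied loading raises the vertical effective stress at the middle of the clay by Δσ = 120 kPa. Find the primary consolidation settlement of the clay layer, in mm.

Mid-depth of clay below the ground surface: z = 3.3 + 6.8/2 = 6.7 m.
Total vertical stress at mid-clay: σ_v = 20.4×3.3 + 18.7×3.4 = 130.9 kPa.
Pore pressure: u = 9.81×(6.7 − 0) = 65.727 kPa.
Initial effective stress: σ'_0 = σ_v − u = 130.9 − 65.727 = 65.173 kPa.
Final effective stress: σ'_f = 65.173 + 120 = 185.17 kPa.
σ'_f = 185.17 > σ'_p = 109 kPa, so the stress path crosses the preconsolidation pressure — recompression up to σ'_p, then virgin compression beyond:
S_c = H/(1+e₀)·[C_r·log₁₀(σ'_p/σ'_0) + C_c·log₁₀(σ'_f/σ'_p)]
    = 6.8/1.66 × [0.023×log₁₀(109/65.173) + 0.21×log₁₀(185.17/109)]
    = 4.0964 × [0.0051373 + 0.04833] = 0.219 m

S_c ≈ 219 mm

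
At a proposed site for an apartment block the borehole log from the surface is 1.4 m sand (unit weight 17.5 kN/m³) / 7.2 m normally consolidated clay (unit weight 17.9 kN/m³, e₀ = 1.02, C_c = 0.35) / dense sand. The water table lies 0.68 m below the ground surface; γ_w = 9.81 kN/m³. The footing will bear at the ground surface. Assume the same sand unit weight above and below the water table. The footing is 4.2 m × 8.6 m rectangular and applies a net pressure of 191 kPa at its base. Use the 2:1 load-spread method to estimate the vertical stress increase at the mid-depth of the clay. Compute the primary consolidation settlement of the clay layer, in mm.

S_c ≈ 423 mm

Mid-depth of clay below the ground surface: z = 1.4 + 7.2/2 = 5 m.
Total vertical stress at mid-clay: σ_v = 17.5×1.4 + 17.9×3.6 = 88.94 kPa.
Pore pressure: u = 9.81×(5 − 0.68) = 42.379 kPa.
Initial effective stress: σ'_0 = σ_v − u = 88.94 − 42.379 = 46.561 kPa.
Stress increase at mid-clay by the 2:1 spreading method:
Δσ = qBL/((B+z)(L+z)) = 191×4.2×8.6/((4.2+5)(8.6+5)) = 55.138 kPa
Final effective stress: σ'_f = σ'_0 + Δσ = 46.561 + 55.138 = 101.7 kPa.
Normally consolidated clay, so the full stress increment lies on the virgin compression line:
S_c = C_c·H/(1+e₀)·log₁₀(σ'_f/σ'_0) = 0.35×7.2/(1+1.02)×log₁₀(101.7/46.561)
    = 1.2475 × 0.3393 = 0.4233 m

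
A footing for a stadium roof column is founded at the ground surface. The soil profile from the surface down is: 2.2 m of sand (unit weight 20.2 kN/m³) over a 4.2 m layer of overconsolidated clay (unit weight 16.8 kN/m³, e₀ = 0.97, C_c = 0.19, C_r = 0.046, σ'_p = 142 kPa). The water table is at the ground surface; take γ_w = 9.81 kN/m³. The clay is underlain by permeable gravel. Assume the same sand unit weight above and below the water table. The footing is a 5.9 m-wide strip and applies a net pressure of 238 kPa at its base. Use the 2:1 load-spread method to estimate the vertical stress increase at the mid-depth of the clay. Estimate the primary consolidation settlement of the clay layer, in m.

S_c ≈ 0.0936 m

Mid-depth of clay below the ground surface: z = 2.2 + 4.2/2 = 4.3 m.
Total vertical stress at mid-clay: σ_v = 20.2×2.2 + 16.8×2.1 = 79.72 kPa.
Pore pressure: u = 9.81×(4.3 − 0) = 42.183 kPa.
Initial effective stress: σ'_0 = σ_v − u = 79.72 − 42.183 = 37.537 kPa.
Stress increase at mid-clay by the 2:1 spreading method:
Δσ = qB/(B+z) = 238×5.9/(5.9+4.3) = 137.67 kPa
Final effective stress: σ'_f = 37.537 + 137.67 = 175.21 kPa.
σ'_f = 175.21 > σ'_p = 142 kPa, so the stress path crosses the preconsolidation pressure — recompression up to σ'_p, then virgin compression beyond:
S_c = H/(1+e₀)·[C_r·log₁₀(σ'_p/σ'_0) + C_c·log₁₀(σ'_f/σ'_p)]
    = 4.2/1.97 × [0.046×log₁₀(142/37.537) + 0.19×log₁₀(175.21/142)]
    = 2.132 × [0.02658 + 0.017341] = 0.09364 m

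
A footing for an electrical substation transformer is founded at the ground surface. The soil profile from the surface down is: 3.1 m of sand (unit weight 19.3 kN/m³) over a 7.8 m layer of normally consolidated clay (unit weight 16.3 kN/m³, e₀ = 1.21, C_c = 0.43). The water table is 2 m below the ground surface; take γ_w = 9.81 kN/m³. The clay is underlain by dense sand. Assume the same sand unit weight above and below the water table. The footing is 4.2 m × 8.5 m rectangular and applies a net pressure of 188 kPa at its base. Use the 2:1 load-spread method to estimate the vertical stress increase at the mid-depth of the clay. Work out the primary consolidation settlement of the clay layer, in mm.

Mid-depth of clay below the ground surface: z = 3.1 + 7.8/2 = 7 m.
Total vertical stress at mid-clay: σ_v = 19.3×3.1 + 16.3×3.9 = 123.4 kPa.
Pore pressure: u = 9.81×(7 − 2) = 49.05 kPa.
Initial effective stress: σ'_0 = σ_v − u = 123.4 − 49.05 = 74.35 kPa.
Stress increase at mid-clay by the 2:1 spreading method:
Δσ = qBL/((B+z)(L+z)) = 188×4.2×8.5/((4.2+7)(8.5+7)) = 38.661 kPa
Final effective stress: σ'_f = σ'_0 + Δσ = 74.35 + 38.661 = 113.01 kPa.
Normally consolidated clay, so the full stress increment lies on the virgin compression line:
S_c = C_c·H/(1+e₀)·log₁₀(σ'_f/σ'_0) = 0.43×7.8/(1+1.21)×log₁₀(113.01/74.35)
    = 1.5176 × 0.18184 = 0.276 m

S_c ≈ 276 mm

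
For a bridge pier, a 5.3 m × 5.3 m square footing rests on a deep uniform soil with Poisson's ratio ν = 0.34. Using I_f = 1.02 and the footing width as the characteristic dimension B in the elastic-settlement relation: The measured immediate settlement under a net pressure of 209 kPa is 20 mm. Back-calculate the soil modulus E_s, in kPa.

E_s ≈ 50000 kPa

S_e = q·B·(1−ν²)/E_s · I_f  ⇒  E_s = q·B·(1−ν²)·I_f / S_e.
E_s = 209 × 5.3 × 0.8844 × 1.02 / 0.02 = 49960 kPa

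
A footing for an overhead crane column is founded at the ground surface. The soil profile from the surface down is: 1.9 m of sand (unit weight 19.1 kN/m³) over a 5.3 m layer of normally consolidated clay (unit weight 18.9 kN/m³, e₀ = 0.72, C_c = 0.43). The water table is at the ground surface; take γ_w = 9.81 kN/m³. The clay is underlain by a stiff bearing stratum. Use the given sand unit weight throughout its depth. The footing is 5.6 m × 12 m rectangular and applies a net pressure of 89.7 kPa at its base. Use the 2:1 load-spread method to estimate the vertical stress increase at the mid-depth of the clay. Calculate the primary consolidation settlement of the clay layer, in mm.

S_c ≈ 357 mm

Mid-depth of clay below the ground surface: z = 1.9 + 5.3/2 = 4.55 m.
Total vertical stress at mid-clay: σ_v = 19.1×1.9 + 18.9×2.65 = 86.375 kPa.
Pore pressure: u = 9.81×(4.55 − 0) = 44.636 kPa.
Initial effective stress: σ'_0 = σ_v − u = 86.375 − 44.636 = 41.739 kPa.
Stress increase at mid-clay by the 2:1 spreading method:
Δσ = qBL/((B+z)(L+z)) = 89.7×5.6×12/((5.6+4.55)(12+4.55)) = 35.884 kPa
Final effective stress: σ'_f = σ'_0 + Δσ = 41.739 + 35.884 = 77.623 kPa.
Normally consolidated clay, so the full stress increment lies on the virgin compression line:
S_c = C_c·H/(1+e₀)·log₁₀(σ'_f/σ'_0) = 0.43×5.3/(1+0.72)×log₁₀(77.623/41.739)
    = 1.325 × 0.26945 = 0.357 m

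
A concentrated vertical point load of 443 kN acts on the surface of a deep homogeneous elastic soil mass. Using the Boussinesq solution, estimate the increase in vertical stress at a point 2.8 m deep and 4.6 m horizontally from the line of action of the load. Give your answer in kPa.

Boussinesq vertical stress below a point load on an elastic half-space:
Δσ_z = 3P/(2πz²) · [1 + (r/z)²]^(−5/2)
r/z = 4.6/2.8 = 1.6429; [1+(r/z)²]^(−5/2) = 0.038001.
Δσ_z = 3×443/(2π×2.8²) × 0.038001 = 26.979 × 0.038001 = 1.025 kPa

Δσ_z ≈ 1.03 kPa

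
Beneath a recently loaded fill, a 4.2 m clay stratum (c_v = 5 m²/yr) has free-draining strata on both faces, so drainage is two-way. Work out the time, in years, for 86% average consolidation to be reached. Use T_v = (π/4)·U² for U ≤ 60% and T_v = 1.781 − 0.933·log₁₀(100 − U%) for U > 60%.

t ≈ 0.628 years

Drainage path length: H_d = H/2 = 2.1 m (double drainage).
U > 60%: T_v = 1.781 − 0.933·log₁₀(100 − 86) = 0.71166.
t = T_v·H_d²/c_v = 0.71166×2.1²/5 = 0.6277 years.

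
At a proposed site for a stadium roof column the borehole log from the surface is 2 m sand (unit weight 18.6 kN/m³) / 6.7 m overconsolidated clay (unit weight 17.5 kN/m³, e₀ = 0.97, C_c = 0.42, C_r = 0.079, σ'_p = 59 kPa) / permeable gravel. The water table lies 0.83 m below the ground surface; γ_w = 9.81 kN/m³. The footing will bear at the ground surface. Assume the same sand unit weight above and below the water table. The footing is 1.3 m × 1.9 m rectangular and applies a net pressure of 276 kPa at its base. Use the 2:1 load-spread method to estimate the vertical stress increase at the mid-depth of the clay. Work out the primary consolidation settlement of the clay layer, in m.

Mid-depth of clay below the ground surface: z = 2 + 6.7/2 = 5.35 m.
Total vertical stress at mid-clay: σ_v = 18.6×2 + 17.5×3.35 = 95.825 kPa.
Pore pressure: u = 9.81×(5.35 − 0.83) = 44.341 kPa.
Initial effective stress: σ'_0 = σ_v − u = 95.825 − 44.341 = 51.484 kPa.
Stress increase at mid-clay by the 2:1 spreading method:
Δσ = qBL/((B+z)(L+z)) = 276×1.3×1.9/((1.3+5.35)(1.9+5.35)) = 14.14 kPa
Final effective stress: σ'_f = 51.484 + 14.14 = 65.624 kPa.
σ'_f = 65.624 > σ'_p = 59 kPa, so the stress path crosses the preconsolidation pressure — recompression up to σ'_p, then virgin compression beyond:
S_c = H/(1+e₀)·[C_r·log₁₀(σ'_p/σ'_0) + C_c·log₁₀(σ'_f/σ'_p)]
    = 6.7/1.97 × [0.079×log₁₀(59/51.484) + 0.42×log₁₀(65.624/59)]
    = 3.401 × [0.0046752 + 0.019408] = 0.08191 m

S_c ≈ 0.0819 m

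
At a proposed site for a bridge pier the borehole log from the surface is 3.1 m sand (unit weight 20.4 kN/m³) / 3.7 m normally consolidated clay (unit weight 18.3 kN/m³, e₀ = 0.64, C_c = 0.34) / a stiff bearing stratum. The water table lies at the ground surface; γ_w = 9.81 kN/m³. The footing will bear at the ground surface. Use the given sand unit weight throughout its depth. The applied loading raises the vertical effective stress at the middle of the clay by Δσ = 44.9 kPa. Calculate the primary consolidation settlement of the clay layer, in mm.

S_c ≈ 218 mm

Mid-depth of clay below the ground surface: z = 3.1 + 3.7/2 = 4.95 m.
Total vertical stress at mid-clay: σ_v = 20.4×3.1 + 18.3×1.85 = 97.095 kPa.
Pore pressure: u = 9.81×(4.95 − 0) = 48.56 kPa.
Initial effective stress: σ'_0 = σ_v − u = 97.095 − 48.56 = 48.535 kPa.
Final effective stress: σ'_f = σ'_0 + Δσ = 48.535 + 44.9 = 93.435 kPa.
Normally consolidated clay, so the full stress increment lies on the virgin compression line:
S_c = C_c·H/(1+e₀)·log₁₀(σ'_f/σ'_0) = 0.34×3.7/(1+0.64)×log₁₀(93.435/48.535)
    = 0.76707 × 0.28445 = 0.2182 m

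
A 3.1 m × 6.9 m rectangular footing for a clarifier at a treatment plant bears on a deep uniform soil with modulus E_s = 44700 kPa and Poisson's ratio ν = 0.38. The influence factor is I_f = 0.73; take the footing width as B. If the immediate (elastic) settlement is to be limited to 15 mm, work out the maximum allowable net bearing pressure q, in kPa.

q ≈ 346 kPa

S_e = q·B·(1−ν²)/E_s · I_f  ⇒  q = S_e·E_s / (B·(1−ν²)·I_f).
q = 0.015 × 44700 / (3.1 × 0.8556 × 0.73) = 346.3 kPa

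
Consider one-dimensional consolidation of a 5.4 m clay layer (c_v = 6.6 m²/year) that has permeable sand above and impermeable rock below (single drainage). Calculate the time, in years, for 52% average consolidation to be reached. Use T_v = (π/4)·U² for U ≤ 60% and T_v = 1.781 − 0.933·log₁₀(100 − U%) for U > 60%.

t ≈ 0.938 years

Drainage path length: H_d = H = 5.4 m (single drainage).
U ≤ 60%: T_v = (π/4)·U² = (π/4)×0.52² = 0.21237.
t = T_v·H_d²/c_v = 0.21237×5.4²/6.6 = 0.9383 years.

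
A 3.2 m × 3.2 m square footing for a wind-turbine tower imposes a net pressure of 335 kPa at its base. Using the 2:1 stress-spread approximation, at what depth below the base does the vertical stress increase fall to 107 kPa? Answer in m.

2:1 spreading — at depth z the loaded area has grown by z in each plan dimension:
qB²/(B+z)² = Δσ_z ⇒ z = B(√(q/Δσ_z) − 1) = 3.2×(√(335/107) − 1) = 2.462 m

z ≈ 2.46 m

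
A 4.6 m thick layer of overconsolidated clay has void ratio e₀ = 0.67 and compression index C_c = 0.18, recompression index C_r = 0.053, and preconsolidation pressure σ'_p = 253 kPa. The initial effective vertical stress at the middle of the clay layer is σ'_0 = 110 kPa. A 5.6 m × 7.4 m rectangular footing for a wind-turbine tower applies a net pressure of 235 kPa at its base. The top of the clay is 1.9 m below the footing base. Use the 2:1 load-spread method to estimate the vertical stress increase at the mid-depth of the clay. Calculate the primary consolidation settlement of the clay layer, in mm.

Mid-depth of clay below the footing base: z = 1.9 + 4.6/2 = 4.2 m.
Stress increase at mid-clay by the 2:1 spreading method:
Δσ = qBL/((B+z)(L+z)) = 235×5.6×7.4/((5.6+4.2)(7.4+4.2)) = 85.665 kPa
Final effective stress: σ'_f = 110 + 85.665 = 195.67 kPa.
σ'_f = 195.67 ≤ σ'_p = 253 kPa, so the clay remains overconsolidated and only the recompression index applies:
S_c = C_r·H/(1+e₀)·log₁₀(σ'_f/σ'_0) = 0.053×4.6/1.67×log₁₀(195.67/110)
    = 0.14599 × 0.25013 = 0.03652 m

S_c ≈ 36.5 mm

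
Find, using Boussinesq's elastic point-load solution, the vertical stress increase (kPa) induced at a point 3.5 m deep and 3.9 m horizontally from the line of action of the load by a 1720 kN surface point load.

Boussinesq vertical stress below a point load on an elastic half-space:
Δσ_z = 3P/(2πz²) · [1 + (r/z)²]^(−5/2)
r/z = 3.9/3.5 = 1.1143; [1+(r/z)²]^(−5/2) = 0.13292.
Δσ_z = 3×1720/(2π×3.5²) × 0.13292 = 67.04 × 0.13292 = 8.911 kPa

Δσ_z ≈ 8.91 kPa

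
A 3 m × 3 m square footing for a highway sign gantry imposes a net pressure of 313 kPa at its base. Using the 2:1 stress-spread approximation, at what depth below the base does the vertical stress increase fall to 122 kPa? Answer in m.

2:1 spreading — at depth z the loaded area has grown by z in each plan dimension:
qB²/(B+z)² = Δσ_z ⇒ z = B(√(q/Δσ_z) − 1) = 3×(√(313/122) − 1) = 1.805 m

z ≈ 1.81 m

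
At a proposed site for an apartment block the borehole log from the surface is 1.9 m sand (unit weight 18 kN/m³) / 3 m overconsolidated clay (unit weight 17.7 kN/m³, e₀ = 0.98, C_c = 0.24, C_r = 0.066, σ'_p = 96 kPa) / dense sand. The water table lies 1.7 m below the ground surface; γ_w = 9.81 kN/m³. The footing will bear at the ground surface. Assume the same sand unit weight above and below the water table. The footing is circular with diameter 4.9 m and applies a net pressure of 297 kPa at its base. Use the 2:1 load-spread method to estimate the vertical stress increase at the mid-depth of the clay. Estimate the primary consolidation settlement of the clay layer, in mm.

Mid-depth of clay below the ground surface: z = 1.9 + 3/2 = 3.4 m.
Total vertical stress at mid-clay: σ_v = 18×1.9 + 17.7×1.5 = 60.75 kPa.
Pore pressure: u = 9.81×(3.4 − 1.7) = 16.677 kPa.
Initial effective stress: σ'_0 = σ_v − u = 60.75 − 16.677 = 44.073 kPa.
Stress increase at mid-clay by the 2:1 spreading method:
Δσ ≈ qD²/(D+z)² = 297×4.9²/(4.9+3.4)² = 103.51 kPa
Final effective stress: σ'_f = 44.073 + 103.51 = 147.58 kPa.
σ'_f = 147.58 > σ'_p = 96 kPa, so the stress path crosses the preconsolidation pressure — recompression up to σ'_p, then virgin compression beyond:
S_c = H/(1+e₀)·[C_r·log₁₀(σ'_p/σ'_0) + C_c·log₁₀(σ'_f/σ'_p)]
    = 3/1.98 × [0.066×log₁₀(96/44.073) + 0.24×log₁₀(147.58/96)]
    = 1.5152 × [0.022315 + 0.044822] = 0.1017 m

S_c ≈ 102 mm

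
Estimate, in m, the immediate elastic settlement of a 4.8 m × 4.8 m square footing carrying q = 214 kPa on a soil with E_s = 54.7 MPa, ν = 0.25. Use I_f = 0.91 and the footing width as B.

Immediate (elastic) settlement: S_e = q·B·(1−ν²)/E_s · I_f.
E_s = 54.7 MPa = 54700 kPa.
S_e = 214 × 4.8 × (1 − 0.25²) / 54700 × 0.91
    = 214 × 4.8 × 0.9375 / 54700 × 0.91
    = 0.01602 m

S_e ≈ 0.016 m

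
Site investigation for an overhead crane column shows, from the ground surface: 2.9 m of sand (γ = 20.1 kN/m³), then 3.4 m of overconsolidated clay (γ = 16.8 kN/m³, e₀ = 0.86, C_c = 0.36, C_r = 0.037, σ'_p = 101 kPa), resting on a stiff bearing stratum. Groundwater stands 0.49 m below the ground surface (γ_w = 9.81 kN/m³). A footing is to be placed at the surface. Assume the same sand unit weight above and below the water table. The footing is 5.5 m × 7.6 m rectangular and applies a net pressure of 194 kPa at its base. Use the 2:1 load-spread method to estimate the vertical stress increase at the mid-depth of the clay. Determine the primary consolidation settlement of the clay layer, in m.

S_c ≈ 0.0532 m

Mid-depth of clay below the ground surface: z = 2.9 + 3.4/2 = 4.6 m.
Total vertical stress at mid-clay: σ_v = 20.1×2.9 + 16.8×1.7 = 86.85 kPa.
Pore pressure: u = 9.81×(4.6 − 0.49) = 40.319 kPa.
Initial effective stress: σ'_0 = σ_v − u = 86.85 − 40.319 = 46.531 kPa.
Stress increase at mid-clay by the 2:1 spreading method:
Δσ = qBL/((B+z)(L+z)) = 194×5.5×7.6/((5.5+4.6)(7.6+4.6)) = 65.811 kPa
Final effective stress: σ'_f = 46.531 + 65.811 = 112.34 kPa.
σ'_f = 112.34 > σ'_p = 101 kPa, so the stress path crosses the preconsolidation pressure — recompression up to σ'_p, then virgin compression beyond:
S_c = H/(1+e₀)·[C_r·log₁₀(σ'_p/σ'_0) + C_c·log₁₀(σ'_f/σ'_p)]
    = 3.4/1.86 × [0.037×log₁₀(101/46.531) + 0.36×log₁₀(112.34/101)]
    = 1.828 × [0.012453 + 0.016637] = 0.05318 m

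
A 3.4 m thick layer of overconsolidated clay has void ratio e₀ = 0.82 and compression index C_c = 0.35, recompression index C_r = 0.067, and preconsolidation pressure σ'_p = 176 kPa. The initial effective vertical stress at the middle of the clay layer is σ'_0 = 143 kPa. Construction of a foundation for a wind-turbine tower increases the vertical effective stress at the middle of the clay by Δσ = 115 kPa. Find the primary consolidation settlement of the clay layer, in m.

Final effective stress: σ'_f = 143 + 115 = 258 kPa.
σ'_f = 258 > σ'_p = 176 kPa, so the stress path crosses the preconsolidation pressure — recompression up to σ'_p, then virgin compression beyond:
S_c = H/(1+e₀)·[C_r·log₁₀(σ'_p/σ'_0) + C_c·log₁₀(σ'_f/σ'_p)]
    = 3.4/1.82 × [0.067×log₁₀(176/143) + 0.35×log₁₀(258/176)]
    = 1.8681 × [0.0060418 + 0.058137] = 0.1199 m

S_c ≈ 0.12 m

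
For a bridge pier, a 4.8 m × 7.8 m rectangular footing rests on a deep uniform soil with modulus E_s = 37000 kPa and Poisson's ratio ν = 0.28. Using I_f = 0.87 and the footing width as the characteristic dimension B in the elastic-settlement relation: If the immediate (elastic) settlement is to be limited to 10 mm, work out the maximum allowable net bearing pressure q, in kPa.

S_e = q·B·(1−ν²)/E_s · I_f  ⇒  q = S_e·E_s / (B·(1−ν²)·I_f).
q = 0.01 × 37000 / (4.8 × 0.9216 × 0.87) = 96.14 kPa

q ≈ 96.1 kPa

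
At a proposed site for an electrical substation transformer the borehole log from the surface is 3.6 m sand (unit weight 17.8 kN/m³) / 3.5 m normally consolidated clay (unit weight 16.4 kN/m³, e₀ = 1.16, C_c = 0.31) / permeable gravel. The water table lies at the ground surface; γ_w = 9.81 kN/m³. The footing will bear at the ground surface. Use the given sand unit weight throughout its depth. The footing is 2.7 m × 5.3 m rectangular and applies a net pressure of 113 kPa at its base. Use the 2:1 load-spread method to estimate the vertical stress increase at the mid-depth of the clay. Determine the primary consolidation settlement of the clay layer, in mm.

S_c ≈ 83.8 mm

Mid-depth of clay below the ground surface: z = 3.6 + 3.5/2 = 5.35 m.
Total vertical stress at mid-clay: σ_v = 17.8×3.6 + 16.4×1.75 = 92.78 kPa.
Pore pressure: u = 9.81×(5.35 − 0) = 52.483 kPa.
Initial effective stress: σ'_0 = σ_v − u = 92.78 − 52.483 = 40.297 kPa.
Stress increase at mid-clay by the 2:1 spreading method:
Δσ = qBL/((B+z)(L+z)) = 113×2.7×5.3/((2.7+5.35)(5.3+5.35)) = 18.861 kPa
Final effective stress: σ'_f = σ'_0 + Δσ = 40.297 + 18.861 = 59.158 kPa.
Normally consolidated clay, so the full stress increment lies on the virgin compression line:
S_c = C_c·H/(1+e₀)·log₁₀(σ'_f/σ'_0) = 0.31×3.5/(1+1.16)×log₁₀(59.158/40.297)
    = 0.50231 × 0.16674 = 0.08376 m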